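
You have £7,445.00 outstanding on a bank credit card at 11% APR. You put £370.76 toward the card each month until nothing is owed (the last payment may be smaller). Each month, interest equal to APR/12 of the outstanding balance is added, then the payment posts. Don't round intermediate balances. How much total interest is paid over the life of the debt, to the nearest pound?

£821

Monthly rate r = 11%/12 = 0.916667% = 0.00916667.
Payoff takes n = ⌈−ln(1 − rB₀/P)/ln(1+r)⌉ = ⌈22.294⌉ = 23 payments; the last is £109.20.
Total paid = 22·£370.76 + £109.20 = £8,265.92.
Total interest = total paid − principal = £8,265.92 − £7,445.00 = £820.92.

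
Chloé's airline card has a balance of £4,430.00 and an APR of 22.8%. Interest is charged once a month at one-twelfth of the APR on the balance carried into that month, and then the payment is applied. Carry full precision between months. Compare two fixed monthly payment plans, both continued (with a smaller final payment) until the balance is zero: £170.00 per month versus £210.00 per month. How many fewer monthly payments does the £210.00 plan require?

9 fewer payments

Monthly rate r = 22.8%/12 = 1.9% = 0.019.
At £170.00/mo: n = ⌈−ln(1 − rB₀/P)/ln(1+r)⌉ = 37 payments (last £53.15); total interest = total paid − £4,430.00 = £1,743.15.
At £210.00/mo: 28 payments (last £44.83); total interest £1,284.83.
Payments saved = 37 − 28 = 9.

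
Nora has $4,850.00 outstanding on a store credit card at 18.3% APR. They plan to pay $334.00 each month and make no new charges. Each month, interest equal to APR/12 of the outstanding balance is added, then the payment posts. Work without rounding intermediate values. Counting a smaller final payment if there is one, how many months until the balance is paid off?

17 payments

Monthly rate r = 18.3%/12 = 1.525% = 0.01525.
Recurrence: B ← B·(1+r) − $334.00.
Month 1: interest $73.96; balance after payment $4,589.96.
Month 2: interest $70.00; balance after payment $4,325.96.
Closed form: n = −ln(1 − rB₀/P)/ln(1+r) = −ln(0.77856)/ln(1.01525) ≈ 16.539, so the balance reaches zero during payment 17.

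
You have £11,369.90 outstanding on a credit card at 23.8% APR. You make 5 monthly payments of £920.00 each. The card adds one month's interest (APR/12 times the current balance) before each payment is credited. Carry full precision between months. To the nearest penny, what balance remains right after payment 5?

£7,756.91

Monthly rate r = 23.8%/12 = 1.98333% = 0.0198333.
Each month: B ← B·(1+r) − £920.00.
Month 1: interest £225.50; balance after payment £10,675.40.
Month 2: interest £211.73; balance after payment £9,967.13.
Month 3: interest £197.68; balance after payment £9,244.81.
Month 4: interest £183.36; balance after payment £8,508.17.
Month 5: interest £168.75; balance after payment £7,756.91.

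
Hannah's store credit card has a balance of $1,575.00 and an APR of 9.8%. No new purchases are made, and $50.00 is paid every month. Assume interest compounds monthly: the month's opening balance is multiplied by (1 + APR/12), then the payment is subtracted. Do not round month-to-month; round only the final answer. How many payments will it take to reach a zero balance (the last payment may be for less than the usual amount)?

37 payments

Monthly rate r = 9.8%/12 = 0.816667% = 0.00816667.
Recurrence: B ← B·(1+r) − $50.00.
Month 1: interest $12.86; balance after payment $1,537.86.
Month 2: interest $12.56; balance after payment $1,500.42.
Closed form: n = −ln(1 − rB₀/P)/ln(1+r) = −ln(0.74275)/ln(1.00817) ≈ 36.564, so the balance reaches zero during payment 37.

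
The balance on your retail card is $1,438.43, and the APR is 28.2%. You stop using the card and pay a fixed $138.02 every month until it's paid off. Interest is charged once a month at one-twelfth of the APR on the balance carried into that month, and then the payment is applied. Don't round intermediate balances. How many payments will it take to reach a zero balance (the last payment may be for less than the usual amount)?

13 months

Monthly rate r = 28.2%/12 = 2.35% = 0.0235.
Recurrence: B ← B·(1+r) − $138.02.
Month 1: interest $33.80; balance after payment $1,334.21.
Month 2: interest $31.35; balance after payment $1,227.55.
Closed form: n = −ln(1 − rB₀/P)/ln(1+r) = −ln(0.75509)/ln(1.0235) ≈ 12.094, so the balance reaches zero during payment 13.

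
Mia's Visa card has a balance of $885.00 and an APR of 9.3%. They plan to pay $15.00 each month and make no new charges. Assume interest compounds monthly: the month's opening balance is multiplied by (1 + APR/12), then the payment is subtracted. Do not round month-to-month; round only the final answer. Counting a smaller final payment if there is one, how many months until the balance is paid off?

80 payments

Monthly rate r = 9.3%/12 = 0.775% = 0.00775.
Recurrence: B ← B·(1+r) − $15.00.
Month 1: interest $6.86; balance after payment $876.86.
Month 2: interest $6.80; balance after payment $868.65.
Closed form: n = −ln(1 − rB₀/P)/ln(1+r) = −ln(0.54275)/ln(1.00775) ≈ 79.158, so the balance reaches zero during payment 80.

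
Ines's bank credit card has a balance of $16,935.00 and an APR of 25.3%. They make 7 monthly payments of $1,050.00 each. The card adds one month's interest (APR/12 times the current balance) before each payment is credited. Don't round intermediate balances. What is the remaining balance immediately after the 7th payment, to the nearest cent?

$11,766.51

Monthly rate r = 25.3%/12 = 2.10833% = 0.0210833.
Each month: B ← B·(1+r) − $1,050.00.
Month 1: interest $357.05; balance after payment $16,242.05.
Month 2: interest $342.44; balance after payment $15,534.48.
Month 3: interest $327.52; balance after payment $14,812.00.
Month 4: interest $312.29; balance after payment $14,074.29.
Month 5: interest $296.73; balance after payment $13,321.02.
Month 6: interest $280.85; balance after payment $12,551.87.
Month 7: interest $264.64; balance after payment $11,766.51.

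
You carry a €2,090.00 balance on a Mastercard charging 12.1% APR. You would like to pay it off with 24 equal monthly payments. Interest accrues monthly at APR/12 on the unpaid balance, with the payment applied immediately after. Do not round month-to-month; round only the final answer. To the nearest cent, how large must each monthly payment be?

€98.48

Monthly rate r = 12.1%/12 = 1.00833% = 0.0100833.
Level-payment amortization: P = B₀·r / (1 − (1+r)^(−n)) = 2090.00·0.0100833 / (1 − 1.01008^(−24)).
Denominator 1 − (1+r)^(−24) = 0.213991802.
P = 21.0742 / 0.213991802 ≈ 98.48.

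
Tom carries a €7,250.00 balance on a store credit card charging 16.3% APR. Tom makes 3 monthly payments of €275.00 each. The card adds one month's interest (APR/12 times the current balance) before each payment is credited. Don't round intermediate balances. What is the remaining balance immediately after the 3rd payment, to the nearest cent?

€6,713.21

Monthly rate r = 16.3%/12 = 1.35833% = 0.0135833.
Each month: B ← B·(1+r) − €275.00.
Month 1: interest €98.48; balance after payment €7,073.48.
Month 2: interest €96.08; balance after payment €6,894.56.
Month 3: interest €93.65; balance after payment €6,713.21.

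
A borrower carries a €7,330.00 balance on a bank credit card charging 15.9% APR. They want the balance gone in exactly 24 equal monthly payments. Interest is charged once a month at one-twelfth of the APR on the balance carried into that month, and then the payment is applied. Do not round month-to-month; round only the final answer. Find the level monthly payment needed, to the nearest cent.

Monthly rate r = 15.9%/12 = 1.325% = 0.01325.
Level-payment amortization: P = B₀·r / (1 − (1+r)^(−n)) = 7330.00·0.01325 / (1 − 1.01325^(−24)).
Denominator 1 − (1+r)^(−24) = 0.270876154.
P = 97.1225 / 0.270876154 ≈ 358.55.

€358.55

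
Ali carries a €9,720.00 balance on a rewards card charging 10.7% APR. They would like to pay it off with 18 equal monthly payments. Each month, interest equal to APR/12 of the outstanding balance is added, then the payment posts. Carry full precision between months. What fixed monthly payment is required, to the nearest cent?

Monthly rate r = 10.7%/12 = 0.891667% = 0.00891667.
Level-payment amortization: P = B₀·r / (1 − (1+r)^(−n)) = 9720.00·0.00891667 / (1 − 1.00892^(−18)).
Denominator 1 − (1+r)^(−18) = 0.147676102.
P = 86.67 / 0.147676102 ≈ 586.89.

€586.89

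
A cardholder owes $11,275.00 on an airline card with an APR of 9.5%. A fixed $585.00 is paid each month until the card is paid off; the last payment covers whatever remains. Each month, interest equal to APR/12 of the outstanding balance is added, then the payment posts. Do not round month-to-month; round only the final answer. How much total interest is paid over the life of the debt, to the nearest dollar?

Monthly rate r = 9.5%/12 = 0.791667% = 0.00791667.
Payoff takes n = ⌈−ln(1 − rB₀/P)/ln(1+r)⌉ = ⌈20.996⌉ = 21 payments; the last is $582.47.
Total paid = 20·$585.00 + $582.47 = $12,282.47.
Total interest = total paid − principal = $12,282.47 − $11,275.00 = $1,007.47.

$1,007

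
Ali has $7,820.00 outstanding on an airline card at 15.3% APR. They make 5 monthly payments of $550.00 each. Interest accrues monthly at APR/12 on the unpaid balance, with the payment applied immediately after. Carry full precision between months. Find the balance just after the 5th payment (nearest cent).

Monthly rate r = 15.3%/12 = 1.275% = 0.01275.
Each month: B ← B·(1+r) − $550.00.
Month 1: interest $99.71; balance after payment $7,369.70.
Month 2: interest $93.96; balance after payment $6,913.67.
Month 3: interest $88.15; balance after payment $6,451.82.
Month 4: interest $82.26; balance after payment $5,984.08.
Month 5: interest $76.30; balance after payment $5,510.38.

$5,510.38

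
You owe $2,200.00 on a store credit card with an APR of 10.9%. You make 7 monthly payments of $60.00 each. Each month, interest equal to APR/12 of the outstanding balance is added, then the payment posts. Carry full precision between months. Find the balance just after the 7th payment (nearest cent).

$1,912.13

Monthly rate r = 10.9%/12 = 0.908333% = 0.00908333.
Each month: B ← B·(1+r) − $60.00.
Month 1: interest $19.98; balance after payment $2,159.98.
Month 2: interest $19.62; balance after payment $2,119.60.
Month 3: interest $19.25; balance after payment $2,078.86.
Month 4: interest $18.88; balance after payment $2,037.74.
Month 5: interest $18.51; balance after payment $1,996.25.
Month 6: interest $18.13; balance after payment $1,954.38.
Month 7: interest $17.75; balance after payment $1,912.13.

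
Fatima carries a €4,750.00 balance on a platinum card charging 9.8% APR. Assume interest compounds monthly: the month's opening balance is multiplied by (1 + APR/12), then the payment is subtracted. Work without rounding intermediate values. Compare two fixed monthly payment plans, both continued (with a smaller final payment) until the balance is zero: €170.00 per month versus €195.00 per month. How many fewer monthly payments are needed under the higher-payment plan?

4 fewer payments

Monthly rate r = 9.8%/12 = 0.816667% = 0.00816667.
At €170.00/mo: n = ⌈−ln(1 − rB₀/P)/ln(1+r)⌉ = 32 payments (last €143.76); total interest = total paid − €4,750.00 = €663.76.
At €195.00/mo: 28 payments (last €53.01); total interest €568.01.
Payments saved = 32 − 28 = 4.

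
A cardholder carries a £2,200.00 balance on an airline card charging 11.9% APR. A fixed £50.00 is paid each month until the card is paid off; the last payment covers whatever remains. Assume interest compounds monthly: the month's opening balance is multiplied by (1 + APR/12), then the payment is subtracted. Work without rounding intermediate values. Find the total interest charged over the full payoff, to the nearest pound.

£705

Monthly rate r = 11.9%/12 = 0.991667% = 0.00991667.
Payoff takes n = ⌈−ln(1 − rB₀/P)/ln(1+r)⌉ = ⌈58.097⌉ = 59 payments; the last is £4.88.
Total paid = 58·£50.00 + £4.88 = £2,904.88.
Total interest = total paid − principal = £2,904.88 − £2,200.00 = £704.88.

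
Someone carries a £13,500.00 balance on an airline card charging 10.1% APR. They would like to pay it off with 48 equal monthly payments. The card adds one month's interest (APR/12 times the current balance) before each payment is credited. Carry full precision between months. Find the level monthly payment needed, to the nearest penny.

£343.04

Monthly rate r = 10.1%/12 = 0.841667% = 0.00841667.
Level-payment amortization: P = B₀·r / (1 − (1+r)^(−n)) = 13500.00·0.00841667 / (1 − 1.00842^(−48)).
Denominator 1 − (1+r)^(−48) = 0.331226147.
P = 113.625 / 0.331226147 ≈ 343.04.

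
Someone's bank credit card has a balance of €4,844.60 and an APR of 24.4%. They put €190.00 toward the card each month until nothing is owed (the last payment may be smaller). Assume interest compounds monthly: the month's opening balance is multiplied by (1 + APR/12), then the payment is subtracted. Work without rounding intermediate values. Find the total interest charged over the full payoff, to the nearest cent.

Monthly rate r = 24.4%/12 = 2.03333% = 0.0203333.
Payoff takes n = ⌈−ln(1 − rB₀/P)/ln(1+r)⌉ = ⌈36.303⌉ = 37 payments; the last is €58.01.
Total paid = 36·€190.00 + €58.01 = €6,898.01.
Total interest = total paid − principal = €6,898.01 − €4,844.60 = €2,053.41.

€2,053.41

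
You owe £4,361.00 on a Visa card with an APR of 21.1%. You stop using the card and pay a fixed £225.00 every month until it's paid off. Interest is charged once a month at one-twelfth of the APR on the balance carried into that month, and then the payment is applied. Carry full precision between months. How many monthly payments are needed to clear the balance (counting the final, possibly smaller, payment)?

Monthly rate r = 21.1%/12 = 1.75833% = 0.0175833.
Recurrence: B ← B·(1+r) − £225.00.
Month 1: interest £76.68; balance after payment £4,212.68.
Month 2: interest £74.07; balance after payment £4,061.75.
Closed form: n = −ln(1 − rB₀/P)/ln(1+r) = −ln(0.6592)/ln(1.01758) ≈ 23.908, so the balance reaches zero during payment 24.

24 payments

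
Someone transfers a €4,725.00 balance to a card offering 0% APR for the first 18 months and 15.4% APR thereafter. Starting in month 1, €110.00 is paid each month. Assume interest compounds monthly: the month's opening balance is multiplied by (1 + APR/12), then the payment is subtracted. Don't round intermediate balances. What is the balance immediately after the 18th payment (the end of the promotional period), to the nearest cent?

€2,745.00

Promo months 1–18 at r₀ = 0%/12 = 0; months 19+ at r₁ = 15.4%/12 = 0.0128333.
After month 18 (no interest yet): B = €4,725.00 − 18·€110.00 = €2,745.00.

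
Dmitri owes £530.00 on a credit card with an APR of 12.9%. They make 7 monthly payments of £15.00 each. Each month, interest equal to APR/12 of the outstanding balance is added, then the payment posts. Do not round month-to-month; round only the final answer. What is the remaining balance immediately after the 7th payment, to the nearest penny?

Monthly rate r = 12.9%/12 = 1.075% = 0.01075.
Each month: B ← B·(1+r) − £15.00.
Month 1: interest £5.70; balance after payment £520.70.
Month 2: interest £5.60; balance after payment £511.29.
Month 3: interest £5.50; balance after payment £501.79.
Month 4: interest £5.39; balance after payment £492.19.
Month 5: interest £5.29; balance after payment £482.48.
Month 6: interest £5.19; balance after payment £472.66.
Month 7: interest £5.08; balance after payment £462.74.

£462.74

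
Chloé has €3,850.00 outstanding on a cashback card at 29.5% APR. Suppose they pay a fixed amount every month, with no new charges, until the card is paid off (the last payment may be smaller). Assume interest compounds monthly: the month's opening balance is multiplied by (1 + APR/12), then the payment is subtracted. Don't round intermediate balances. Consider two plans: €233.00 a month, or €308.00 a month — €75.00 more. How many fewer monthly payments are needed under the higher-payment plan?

Monthly rate r = 29.5%/12 = 2.45833% = 0.0245833.
At €233.00/mo: n = ⌈−ln(1 − rB₀/P)/ln(1+r)⌉ = 22 payments (last €108.30); total interest = total paid − €3,850.00 = €1,151.30.
At €308.00/mo: 16 payments (last €36.61); total interest €806.61.
Payments saved = 22 − 16 = 6.

6 fewer payments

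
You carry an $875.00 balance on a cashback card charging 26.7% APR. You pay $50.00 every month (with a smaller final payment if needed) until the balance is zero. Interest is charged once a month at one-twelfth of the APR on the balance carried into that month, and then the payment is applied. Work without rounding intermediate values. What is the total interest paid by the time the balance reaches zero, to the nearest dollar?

Monthly rate r = 26.7%/12 = 2.225% = 0.02225.
Payoff takes n = ⌈−ln(1 − rB₀/P)/ln(1+r)⌉ = ⌈22.415⌉ = 23 payments; the last is $20.90.
Total paid = 22·$50.00 + $20.90 = $1,120.90.
Total interest = total paid − principal = $1,120.90 − $875.00 = $245.90.

$246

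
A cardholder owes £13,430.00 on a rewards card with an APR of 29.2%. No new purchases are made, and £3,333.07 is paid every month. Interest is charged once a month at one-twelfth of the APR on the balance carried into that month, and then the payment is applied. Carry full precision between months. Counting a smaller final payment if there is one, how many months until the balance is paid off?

5 payments

Monthly rate r = 29.2%/12 = 2.43333% = 0.0243333.
Recurrence: B ← B·(1+r) − £3,333.07.
Month 1: interest £326.80; balance after payment £10,423.73.
Month 2: interest £253.64; balance after payment £7,344.30.
Month 3: interest £178.71; balance after payment £4,189.94.
Month 4: interest £101.96; balance after payment £958.83.
Month 5: interest £23.33; balance after payment £0.00.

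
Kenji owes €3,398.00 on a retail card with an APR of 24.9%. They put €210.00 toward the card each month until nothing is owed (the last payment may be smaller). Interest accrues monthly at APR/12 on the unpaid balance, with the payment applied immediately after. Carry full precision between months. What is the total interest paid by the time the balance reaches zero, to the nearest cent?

Monthly rate r = 24.9%/12 = 2.075% = 0.02075.
Payoff takes n = ⌈−ln(1 − rB₀/P)/ln(1+r)⌉ = ⌈19.920⌉ = 20 payments; the last is €193.30.
Total paid = 19·€210.00 + €193.30 = €4,183.30.
Total interest = total paid − principal = €4,183.30 − €3,398.00 = €785.30.

€785.30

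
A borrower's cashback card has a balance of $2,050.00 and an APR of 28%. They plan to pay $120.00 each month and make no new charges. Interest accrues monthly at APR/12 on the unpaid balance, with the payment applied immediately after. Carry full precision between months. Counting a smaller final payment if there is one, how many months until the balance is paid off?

23 months

Monthly rate r = 28%/12 = 2.33333% = 0.0233333.
Recurrence: B ← B·(1+r) − $120.00.
Month 1: interest $47.83; balance after payment $1,977.83.
Month 2: interest $46.15; balance after payment $1,903.98.
Closed form: n = −ln(1 − rB₀/P)/ln(1+r) = −ln(0.60139)/ln(1.02333) ≈ 22.047, so the balance reaches zero during payment 23.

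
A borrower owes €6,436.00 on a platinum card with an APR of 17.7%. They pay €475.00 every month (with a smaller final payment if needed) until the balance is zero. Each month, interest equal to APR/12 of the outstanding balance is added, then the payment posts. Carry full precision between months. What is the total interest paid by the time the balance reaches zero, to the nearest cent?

€797.57

Monthly rate r = 17.7%/12 = 1.475% = 0.01475.
Payoff takes n = ⌈−ln(1 − rB₀/P)/ln(1+r)⌉ = ⌈15.227⌉ = 16 payments; the last is €108.57.
Total paid = 15·€475.00 + €108.57 = €7,233.57.
Total interest = total paid − principal = €7,233.57 − €6,436.00 = €797.57.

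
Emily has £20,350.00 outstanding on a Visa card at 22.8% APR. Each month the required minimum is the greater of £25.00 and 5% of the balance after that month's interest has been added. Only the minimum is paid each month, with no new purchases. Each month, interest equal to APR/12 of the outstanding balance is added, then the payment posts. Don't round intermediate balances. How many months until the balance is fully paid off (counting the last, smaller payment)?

Monthly rate r = 22.8%/12 = 1.9% = 0.019.
While 5% of the post-interest balance exceeds £25.00, each month B ← (B·(1+r))·(1 − 0.05), i.e. B shrinks by the factor (1+r)·0.95 = 0.96805.
This holds for months 1–115. Entering month 116 the balance is £486.19; 5% of the post-interest balance is now below £25.00, so the flat £25.00 minimum applies from here.
From month 116 a fixed £25.00 at rate r clears £486.19 in 25 more payments. Total: 115 + 25 = 140 months.

140 months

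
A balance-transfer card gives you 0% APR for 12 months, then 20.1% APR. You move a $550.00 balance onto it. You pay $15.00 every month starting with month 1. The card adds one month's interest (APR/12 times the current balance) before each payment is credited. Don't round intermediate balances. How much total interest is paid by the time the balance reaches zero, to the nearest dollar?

Promo months 1–12 at r₀ = 0%/12 = 0; months 13+ at r₁ = 20.1%/12 = 0.01675.
After month 12 (no interest yet): B = $550.00 − 12·$15.00 = $370.00.
Then at r₁ with $15.00/mo: n₂ = −ln(1 − r₁·B/P)/ln(1+r₁) ≈ 32.09 → 33 more payments.
Total paid = 44·$15.00 + $1.32 = $661.32; interest = $661.32 − $550.00 = $111.32.

$111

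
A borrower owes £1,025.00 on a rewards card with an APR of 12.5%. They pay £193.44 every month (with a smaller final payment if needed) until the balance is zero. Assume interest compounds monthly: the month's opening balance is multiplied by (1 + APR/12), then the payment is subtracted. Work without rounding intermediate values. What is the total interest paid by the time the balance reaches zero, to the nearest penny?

£35.11

Monthly rate r = 12.5%/12 = 1.04167% = 0.0104167.
Payoff takes n = ⌈−ln(1 − rB₀/P)/ln(1+r)⌉ = ⌈5.479⌉ = 6 payments; the last is £92.91.
Total paid = 5·£193.44 + £92.91 = £1,060.11.
Total interest = total paid − principal = £1,060.11 − £1,025.00 = £35.11.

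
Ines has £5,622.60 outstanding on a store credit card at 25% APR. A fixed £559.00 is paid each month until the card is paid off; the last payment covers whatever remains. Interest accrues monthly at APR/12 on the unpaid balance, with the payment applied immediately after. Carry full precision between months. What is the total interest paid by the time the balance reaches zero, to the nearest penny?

Monthly rate r = 25%/12 = 2.08333% = 0.0208333.
Payoff takes n = ⌈−ln(1 − rB₀/P)/ln(1+r)⌉ = ⌈11.404⌉ = 12 payments; the last is £227.45.
Total paid = 11·£559.00 + £227.45 = £6,376.45.
Total interest = total paid − principal = £6,376.45 − £5,622.60 = £753.85.

£753.85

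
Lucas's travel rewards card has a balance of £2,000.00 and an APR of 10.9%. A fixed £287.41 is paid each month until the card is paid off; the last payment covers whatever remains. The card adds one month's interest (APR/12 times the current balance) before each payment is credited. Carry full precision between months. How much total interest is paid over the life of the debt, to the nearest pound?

£76

Monthly rate r = 10.9%/12 = 0.908333% = 0.00908333.
Payoff takes n = ⌈−ln(1 − rB₀/P)/ln(1+r)⌉ = ⌈7.221⌉ = 8 payments; the last is £63.73.
Total paid = 7·£287.41 + £63.73 = £2,075.60.
Total interest = total paid − principal = £2,075.60 − £2,000.00 = £75.60.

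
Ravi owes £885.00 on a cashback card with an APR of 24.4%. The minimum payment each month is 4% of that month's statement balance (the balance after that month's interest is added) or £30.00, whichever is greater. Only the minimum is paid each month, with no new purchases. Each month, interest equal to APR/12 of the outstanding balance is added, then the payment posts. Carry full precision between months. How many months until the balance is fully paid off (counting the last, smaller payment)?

Monthly rate r = 24.4%/12 = 2.03333% = 0.0203333.
While 4% of the post-interest balance exceeds £30.00, each month B ← (B·(1+r))·(1 − 0.04), i.e. B shrinks by the factor (1+r)·0.96 = 0.97952.
This holds for months 1–9. Entering month 10 the balance is £734.62; 4% of the post-interest balance is now below £30.00, so the flat £30.00 minimum applies from here.
From month 10 a fixed £30.00 at rate r clears £734.62 in 35 more payments. Total: 9 + 35 = 44 months.

44 months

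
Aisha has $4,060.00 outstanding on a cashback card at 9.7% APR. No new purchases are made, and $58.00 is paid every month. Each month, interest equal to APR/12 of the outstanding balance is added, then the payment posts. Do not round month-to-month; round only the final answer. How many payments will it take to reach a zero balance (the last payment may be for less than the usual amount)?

104 months

Monthly rate r = 9.7%/12 = 0.808333% = 0.00808333.
Recurrence: B ← B·(1+r) − $58.00.
Month 1: interest $32.82; balance after payment $4,034.82.
Month 2: interest $32.61; balance after payment $4,009.43.
Closed form: n = −ln(1 − rB₀/P)/ln(1+r) = −ln(0.43417)/ln(1.00808) ≈ 103.632, so the balance reaches zero during payment 104.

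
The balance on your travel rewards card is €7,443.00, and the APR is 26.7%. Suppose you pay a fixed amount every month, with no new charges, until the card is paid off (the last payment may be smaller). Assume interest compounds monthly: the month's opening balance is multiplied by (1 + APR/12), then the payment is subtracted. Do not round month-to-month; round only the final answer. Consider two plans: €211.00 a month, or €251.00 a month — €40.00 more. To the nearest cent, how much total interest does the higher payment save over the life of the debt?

€2,434.91

Monthly rate r = 26.7%/12 = 2.225% = 0.02225.
At €211.00/mo: n = ⌈−ln(1 − rB₀/P)/ln(1+r)⌉ = 70 payments (last €173.65); total interest = total paid − €7,443.00 = €7,289.65.
At €251.00/mo: 49 payments (last €249.74); total interest €4,854.74.
Interest saved = €7,289.65 − €4,854.74 = €2,434.91.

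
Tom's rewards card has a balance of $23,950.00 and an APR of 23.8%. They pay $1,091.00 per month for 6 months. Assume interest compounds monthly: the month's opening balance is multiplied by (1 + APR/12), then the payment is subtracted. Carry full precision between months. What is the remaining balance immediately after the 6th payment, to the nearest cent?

Monthly rate r = 23.8%/12 = 1.98333% = 0.0198333.
Each month: B ← B·(1+r) − $1,091.00.
Month 1: interest $475.01; balance after payment $23,334.01.
Month 2: interest $462.79; balance after payment $22,705.80.
Month 3: interest $450.33; balance after payment $22,065.13.
Month 4: interest $437.63; balance after payment $21,411.76.
Month 5: interest $424.67; balance after payment $20,745.42.
Month 6: interest $411.45; balance after payment $20,065.87.

$20,065.87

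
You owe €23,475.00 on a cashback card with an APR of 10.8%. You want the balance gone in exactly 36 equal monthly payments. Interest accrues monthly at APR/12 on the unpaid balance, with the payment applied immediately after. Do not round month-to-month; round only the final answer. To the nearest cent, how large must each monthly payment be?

€766.32

Monthly rate r = 10.8%/12 = 0.9% = 0.009.
Level-payment amortization: P = B₀·r / (1 − (1+r)^(−n)) = 23475.00·0.009 / (1 − 1.009^(−36)).
Denominator 1 − (1+r)^(−36) = 0.275700783.
P = 211.275 / 0.275700783 ≈ 766.32.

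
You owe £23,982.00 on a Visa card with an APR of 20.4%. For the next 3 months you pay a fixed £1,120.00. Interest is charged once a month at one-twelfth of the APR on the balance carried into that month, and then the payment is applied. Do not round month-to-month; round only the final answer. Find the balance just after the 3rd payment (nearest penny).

Monthly rate r = 20.4%/12 = 1.7% = 0.017.
Each month: B ← B·(1+r) − £1,120.00.
Month 1: interest £407.69; balance after payment £23,269.69.
Month 2: interest £395.58; balance after payment £22,545.28.
Month 3: interest £383.27; balance after payment £21,808.55.

£21,808.55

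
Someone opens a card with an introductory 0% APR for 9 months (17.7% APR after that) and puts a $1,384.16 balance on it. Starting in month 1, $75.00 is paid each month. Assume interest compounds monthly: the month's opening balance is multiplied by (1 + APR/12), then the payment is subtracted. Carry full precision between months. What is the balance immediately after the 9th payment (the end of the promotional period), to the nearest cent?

Promo months 1–9 at r₀ = 0%/12 = 0; months 10+ at r₁ = 17.7%/12 = 0.01475.
After month 9 (no interest yet): B = $1,384.16 − 9·$75.00 = $709.16.

$709.16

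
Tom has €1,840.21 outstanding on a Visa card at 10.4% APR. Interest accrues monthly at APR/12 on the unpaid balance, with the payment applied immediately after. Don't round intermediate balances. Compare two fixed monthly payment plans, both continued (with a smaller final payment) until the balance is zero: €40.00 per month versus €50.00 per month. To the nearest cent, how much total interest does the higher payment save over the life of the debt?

Monthly rate r = 10.4%/12 = 0.866667% = 0.00866667.
At €40.00/mo: n = ⌈−ln(1 − rB₀/P)/ln(1+r)⌉ = 59 payments (last €37.93); total interest = total paid − €1,840.21 = €517.72.
At €50.00/mo: 45 payments (last €25.89); total interest €385.68.
Interest saved = €517.72 − €385.68 = €132.04.

€132.04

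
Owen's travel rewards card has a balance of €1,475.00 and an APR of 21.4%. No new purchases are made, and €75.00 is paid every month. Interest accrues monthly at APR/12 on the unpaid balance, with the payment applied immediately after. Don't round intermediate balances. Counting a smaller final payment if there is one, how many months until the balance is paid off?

25 payments

Monthly rate r = 21.4%/12 = 1.78333% = 0.0178333.
Recurrence: B ← B·(1+r) − €75.00.
Month 1: interest €26.30; balance after payment €1,426.30.
Month 2: interest €25.44; balance after payment €1,376.74.
Closed form: n = −ln(1 − rB₀/P)/ln(1+r) = −ln(0.64928)/ln(1.01783) ≈ 24.434, so the balance reaches zero during payment 25.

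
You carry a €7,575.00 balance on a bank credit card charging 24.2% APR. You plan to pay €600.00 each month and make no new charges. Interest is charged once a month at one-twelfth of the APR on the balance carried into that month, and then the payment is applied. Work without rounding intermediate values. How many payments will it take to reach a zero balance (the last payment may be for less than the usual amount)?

Monthly rate r = 24.2%/12 = 2.01667% = 0.0201667.
Recurrence: B ← B·(1+r) − €600.00.
Month 1: interest €152.76; balance after payment €7,127.76.
Month 2: interest €143.74; balance after payment €6,671.51.
Closed form: n = −ln(1 − rB₀/P)/ln(1+r) = −ln(0.7454)/ln(1.02017) ≈ 14.717, so the balance reaches zero during payment 15.

15 months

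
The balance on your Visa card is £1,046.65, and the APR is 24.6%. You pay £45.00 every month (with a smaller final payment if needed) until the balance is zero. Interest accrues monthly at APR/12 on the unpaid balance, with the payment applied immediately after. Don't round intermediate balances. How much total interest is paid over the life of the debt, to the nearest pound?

£390

Monthly rate r = 24.6%/12 = 2.05% = 0.0205.
Payoff takes n = ⌈−ln(1 − rB₀/P)/ln(1+r)⌉ = ⌈31.923⌉ = 32 payments; the last is £41.57.
Total paid = 31·£45.00 + £41.57 = £1,436.57.
Total interest = total paid − principal = £1,436.57 − £1,046.65 = £389.92.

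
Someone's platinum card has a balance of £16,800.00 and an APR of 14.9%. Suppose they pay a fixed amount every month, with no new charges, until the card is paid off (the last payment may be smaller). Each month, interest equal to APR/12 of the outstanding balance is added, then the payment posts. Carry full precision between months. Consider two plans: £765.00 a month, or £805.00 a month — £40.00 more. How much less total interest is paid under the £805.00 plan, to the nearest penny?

Monthly rate r = 14.9%/12 = 1.24167% = 0.0124167.
At £765.00/mo: n = ⌈−ln(1 − rB₀/P)/ln(1+r)⌉ = 26 payments (last £613.43); total interest = total paid − £16,800.00 = £2,938.43.
At £805.00/mo: 25 payments (last £246.70); total interest £2,766.70.
Interest saved = £2,938.43 − £2,766.70 = £171.73.

£171.73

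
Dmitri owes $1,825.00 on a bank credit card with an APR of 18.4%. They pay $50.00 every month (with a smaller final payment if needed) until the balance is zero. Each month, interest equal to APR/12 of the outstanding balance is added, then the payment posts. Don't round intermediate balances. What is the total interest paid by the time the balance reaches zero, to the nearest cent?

$870.13

Monthly rate r = 18.4%/12 = 1.53333% = 0.0153333.
Payoff takes n = ⌈−ln(1 − rB₀/P)/ln(1+r)⌉ = ⌈53.902⌉ = 54 payments; the last is $45.13.
Total paid = 53·$50.00 + $45.13 = $2,695.13.
Total interest = total paid − principal = $2,695.13 − $1,825.00 = $870.13.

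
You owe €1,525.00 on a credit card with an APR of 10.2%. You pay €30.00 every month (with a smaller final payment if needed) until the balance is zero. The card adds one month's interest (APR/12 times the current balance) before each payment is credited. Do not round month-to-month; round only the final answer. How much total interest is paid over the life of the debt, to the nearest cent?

€480.36

Monthly rate r = 10.2%/12 = 0.85% = 0.0085.
Payoff takes n = ⌈−ln(1 − rB₀/P)/ln(1+r)⌉ = ⌈66.845⌉ = 67 payments; the last is €25.36.
Total paid = 66·€30.00 + €25.36 = €2,005.36.
Total interest = total paid − principal = €2,005.36 − €1,525.00 = €480.36.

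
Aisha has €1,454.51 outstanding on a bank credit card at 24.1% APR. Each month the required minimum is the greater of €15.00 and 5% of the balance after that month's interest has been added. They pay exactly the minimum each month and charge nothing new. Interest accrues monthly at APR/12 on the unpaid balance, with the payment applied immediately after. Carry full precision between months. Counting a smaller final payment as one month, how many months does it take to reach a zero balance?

77 months

Monthly rate r = 24.1%/12 = 2.00833% = 0.0200833.
While 5% of the post-interest balance exceeds €15.00, each month B ← (B·(1+r))·(1 − 0.05), i.e. B shrinks by the factor (1+r)·0.95 = 0.96908.
This holds for months 1–51. Entering month 52 the balance is €293.12; 5% of the post-interest balance is now below €15.00, so the flat €15.00 minimum applies from here.
From month 52 a fixed €15.00 at rate r clears €293.12 in 26 more payments. Total: 51 + 26 = 77 months.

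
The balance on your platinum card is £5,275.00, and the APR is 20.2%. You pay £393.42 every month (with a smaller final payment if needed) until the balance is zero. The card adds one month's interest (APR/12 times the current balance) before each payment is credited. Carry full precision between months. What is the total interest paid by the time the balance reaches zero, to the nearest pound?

£754

Monthly rate r = 20.2%/12 = 1.68333% = 0.0168333.
Payoff takes n = ⌈−ln(1 − rB₀/P)/ln(1+r)⌉ = ⌈15.324⌉ = 16 payments; the last is £128.00.
Total paid = 15·£393.42 + £128.00 = £6,029.30.
Total interest = total paid − principal = £6,029.30 − £5,275.00 = £754.30.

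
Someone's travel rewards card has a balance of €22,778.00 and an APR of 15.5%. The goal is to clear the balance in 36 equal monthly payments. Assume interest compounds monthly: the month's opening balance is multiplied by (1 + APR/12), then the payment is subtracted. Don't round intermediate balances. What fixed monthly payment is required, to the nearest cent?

€795.20

Monthly rate r = 15.5%/12 = 1.29167% = 0.0129167.
Level-payment amortization: P = B₀·r / (1 − (1+r)^(−n)) = 22778.00·0.0129167 / (1 − 1.01292^(−36)).
Denominator 1 − (1+r)^(−36) = 0.369991827.
P = 294.216 / 0.369991827 ≈ 795.20.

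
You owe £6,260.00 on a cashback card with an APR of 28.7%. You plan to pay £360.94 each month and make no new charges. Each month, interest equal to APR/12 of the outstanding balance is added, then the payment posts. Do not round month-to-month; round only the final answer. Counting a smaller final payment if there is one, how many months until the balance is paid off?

23 months

Monthly rate r = 28.7%/12 = 2.39167% = 0.0239167.
Recurrence: B ← B·(1+r) − £360.94.
Month 1: interest £149.72; balance after payment £6,048.78.
Month 2: interest £144.67; balance after payment £5,832.50.
Closed form: n = −ln(1 − rB₀/P)/ln(1+r) = −ln(0.5852)/ln(1.02392) ≈ 22.670, so the balance reaches zero during payment 23.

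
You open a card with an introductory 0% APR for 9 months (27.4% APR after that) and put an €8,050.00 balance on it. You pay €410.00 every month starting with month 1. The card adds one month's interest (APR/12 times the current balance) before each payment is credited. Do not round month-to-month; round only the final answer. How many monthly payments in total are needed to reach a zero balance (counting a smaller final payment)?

Promo months 1–9 at r₀ = 0%/12 = 0; months 10+ at r₁ = 27.4%/12 = 0.0228333.
After month 9 (no interest yet): B = €8,050.00 − 9·€410.00 = €4,360.00.
Then at r₁ with €410.00/mo: n₂ = −ln(1 − r₁·B/P)/ln(1+r₁) ≈ 12.32 → 13 more payments.

22 months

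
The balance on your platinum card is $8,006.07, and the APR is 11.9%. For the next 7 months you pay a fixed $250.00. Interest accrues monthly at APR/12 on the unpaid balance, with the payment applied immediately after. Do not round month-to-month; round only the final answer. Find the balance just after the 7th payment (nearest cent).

Monthly rate r = 11.9%/12 = 0.991667% = 0.00991667.
Each month: B ← B·(1+r) − $250.00.
Month 1: interest $79.39; balance after payment $7,835.46.
Month 2: interest $77.70; balance after payment $7,663.17.
Month 3: interest $75.99; balance after payment $7,489.16.
Month 4: interest $74.27; balance after payment $7,313.43.
Month 5: interest $72.52; balance after payment $7,135.95.
Month 6: interest $70.76; balance after payment $6,956.72.
Month 7: interest $68.99; balance after payment $6,775.70.

$6,775.70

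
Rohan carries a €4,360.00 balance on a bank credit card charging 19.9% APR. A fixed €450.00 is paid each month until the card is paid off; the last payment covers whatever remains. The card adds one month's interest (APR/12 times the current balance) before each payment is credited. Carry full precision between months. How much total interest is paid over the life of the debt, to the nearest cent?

€433.13

Monthly rate r = 19.9%/12 = 1.65833% = 0.0165833.
Payoff takes n = ⌈−ln(1 − rB₀/P)/ln(1+r)⌉ = ⌈10.650⌉ = 11 payments; the last is €293.13.
Total paid = 10·€450.00 + €293.13 = €4,793.13.
Total interest = total paid − principal = €4,793.13 − €4,360.00 = €433.13.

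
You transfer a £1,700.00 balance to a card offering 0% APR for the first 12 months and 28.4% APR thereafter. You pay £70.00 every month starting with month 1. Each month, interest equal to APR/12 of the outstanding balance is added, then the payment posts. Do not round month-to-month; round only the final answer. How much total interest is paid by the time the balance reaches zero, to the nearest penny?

Promo months 1–12 at r₀ = 0%/12 = 0; months 13+ at r₁ = 28.4%/12 = 0.0236667.
After month 12 (no interest yet): B = £1,700.00 − 12·£70.00 = £860.00.
Then at r₁ with £70.00/mo: n₂ = −ln(1 − r₁·B/P)/ln(1+r₁) ≈ 14.69 → 15 more payments.
Total paid = 26·£70.00 + £48.33 = £1,868.33; interest = £1,868.33 − £1,700.00 = £168.33.

£168.33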